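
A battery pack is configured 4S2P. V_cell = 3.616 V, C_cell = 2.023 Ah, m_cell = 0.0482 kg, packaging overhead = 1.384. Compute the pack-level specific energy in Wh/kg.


Step 1: V_pack = 4 * 3.616 = 14.464 V
Step 2: C_pack = 2 * 2.023 = 4.046 Ah
Step 3: E_pack = V_pack * C_pack = 14.464 * 4.046 = 58.521 Wh
Step 4: m_pack = 4 * 2 * 0.0482 * 1.384 = 0.53367 kg
Step 5: ED = E_pack / m_pack = 58.521 / 0.53367 = 109.7 Wh/kg

109.7 Wh/kg


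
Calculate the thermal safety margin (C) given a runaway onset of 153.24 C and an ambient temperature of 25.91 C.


margin = T_onset - T_ambient = 153.24 - 25.91 = 127.33 C

127.33 C


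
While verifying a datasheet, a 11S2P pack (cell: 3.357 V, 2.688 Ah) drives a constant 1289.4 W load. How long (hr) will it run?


Step 1: E_pack = Ns * V_cell * Np * C_cell = 11 * 3.357 * 2 * 2.688 = 198.52 Wh
Step 2: t = E_pack / P = 198.52 / 1289.4 = 0.1540 hr

0.1540 hr


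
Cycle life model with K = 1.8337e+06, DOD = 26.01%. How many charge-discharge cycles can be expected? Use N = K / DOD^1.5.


DOD^1.5 = 132.65
N = K / DOD^1.5 = 1.8337e+06 / 132.65 = 13820

13820 cycles


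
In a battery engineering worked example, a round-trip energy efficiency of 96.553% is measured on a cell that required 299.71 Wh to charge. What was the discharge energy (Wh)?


E_dis = eta/100 * E_chg = 96.553/100 * 299.71 = 289.4 Wh

289.4 Wh


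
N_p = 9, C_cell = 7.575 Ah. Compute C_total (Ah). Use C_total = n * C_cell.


Parallel capacities add: 9 * 7.575 Ah = 68.175 Ah

68.175 Ah


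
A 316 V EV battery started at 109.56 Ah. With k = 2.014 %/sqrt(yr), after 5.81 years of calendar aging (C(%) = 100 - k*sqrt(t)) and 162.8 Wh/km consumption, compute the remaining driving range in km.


Step 1: capacity retention = 100 - 2.014 * sqrt(5.81) = 100 - 2.014 * 2.4104 = 95.145%
Step 2: C_now = 109.56 * 95.145/100 = 104.24 Ah
Step 3: E_pack = V * C_now = 316 * 104.24 = 32940 Wh
Step 4: range = E_pack / consumption = 32940 / 162.8 = 202.3 km

202.3 km


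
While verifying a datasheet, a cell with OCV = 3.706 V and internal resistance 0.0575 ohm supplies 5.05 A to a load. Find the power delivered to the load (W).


Step 1: V_terminal = OCV - I*R = 3.706 - 5.05 * 0.0575 = 3.4156 V
Step 2: P_out = V_terminal * I = 3.4156 * 5.05 = 17.25 W

17.25 W


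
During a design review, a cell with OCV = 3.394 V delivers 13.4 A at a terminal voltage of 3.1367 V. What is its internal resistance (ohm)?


R = (OCV - V) / I = (3.394 - 3.1367) / 13.4 = 0.01920 ohm

0.01920 ohm


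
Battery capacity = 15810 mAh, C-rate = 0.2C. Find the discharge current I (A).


Convert: capacity = 15810 mAh = 15.81 Ah
At 0.2C: I = 0.2 * 15.81 Ah = 3.162 A

3.162 A


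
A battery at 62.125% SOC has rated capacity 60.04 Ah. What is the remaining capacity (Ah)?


remaining = SOC / 100 * total = 62.125 / 100 * 60.04 = 37.30 Ah

37.30 Ah


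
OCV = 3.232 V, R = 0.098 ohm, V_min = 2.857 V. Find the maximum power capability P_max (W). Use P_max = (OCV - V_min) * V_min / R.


P_max = (OCV - V_min) * V_min / R = (3.232 - 2.857) * 2.857 / 0.098 = 0.375 * 2.857 / 0.098 = 10.93 W

10.93 W


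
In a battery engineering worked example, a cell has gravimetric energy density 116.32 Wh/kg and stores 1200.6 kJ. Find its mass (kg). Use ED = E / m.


Convert: E = 1200.6 kJ = 333.5 Wh
m = E / ED = 333.5 / 116.32 = 2.867 kg

2.867 kg


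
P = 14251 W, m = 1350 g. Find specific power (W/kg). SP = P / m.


Convert: m = 1350 g = 1.35 kg
SP = P / m = 14251 / 1.35 = 10560 W/kg

10560 W/kg


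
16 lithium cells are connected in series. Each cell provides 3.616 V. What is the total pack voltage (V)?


With 16 cells in series at 3.616 V each, V_pack = 57.856 V

57.856 V


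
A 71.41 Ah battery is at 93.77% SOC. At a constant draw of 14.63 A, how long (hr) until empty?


Step 1: remaining = SOC/100 * C_total = 93.77/100 * 71.41 = 66.961 Ah
Step 2: t = remaining / I = 66.961 / 14.63 = 4.577 hr

4.577 hr


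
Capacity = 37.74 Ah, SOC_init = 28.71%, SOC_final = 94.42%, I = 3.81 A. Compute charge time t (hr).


Step 1: dSOC = 94.42% - 28.71% = 65.71%
Step 2: delta_Ah = 37.74 * 65.71 / 100 = 24.799 Ah
Step 3: t = 24.799 / 3.81 = 6.509 hr

6.509 hr


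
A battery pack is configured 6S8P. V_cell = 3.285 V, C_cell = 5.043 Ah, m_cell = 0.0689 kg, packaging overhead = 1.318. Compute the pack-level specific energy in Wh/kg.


Step 1: V_pack = 6 * 3.285 = 19.71 V
Step 2: C_pack = 8 * 5.043 = 40.344 Ah
Step 3: E_pack = V_pack * C_pack = 19.71 * 40.344 = 795.18 Wh
Step 4: m_pack = 6 * 8 * 0.0689 * 1.318 = 4.3589 kg
Step 5: ED = E_pack / m_pack = 795.18 / 4.3589 = 182.4 Wh/kg

182.4 Wh/kg


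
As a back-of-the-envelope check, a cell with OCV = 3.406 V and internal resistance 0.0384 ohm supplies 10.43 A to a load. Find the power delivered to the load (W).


Step 1: V_terminal = OCV - I*R = 3.406 - 10.43 * 0.0384 = 3.0055 V
Step 2: P_out = V_terminal * I = 3.0055 * 10.43 = 31.35 W

31.35 W


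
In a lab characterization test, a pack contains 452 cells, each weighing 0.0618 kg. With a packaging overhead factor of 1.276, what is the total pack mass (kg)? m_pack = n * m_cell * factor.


Cell mass sum = 452 * 0.0618 = 27.934 kg
With overhead 1.276: m_pack = 27.934 * 1.276 = 35.64 kg

35.64 kg


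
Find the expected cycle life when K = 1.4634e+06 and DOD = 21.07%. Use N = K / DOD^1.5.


DOD^1.5 = 96.716
N = K / DOD^1.5 = 1.4634e+06 / 96.716 = 15130

15130 cycles


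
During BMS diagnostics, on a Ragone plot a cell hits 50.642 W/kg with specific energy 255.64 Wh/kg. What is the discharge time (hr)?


t = E / P = 255.64 / 50.642 = 5.048 hr

5.048 hr


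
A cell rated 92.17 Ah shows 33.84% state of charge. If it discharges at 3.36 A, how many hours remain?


Step 1: remaining = SOC/100 * C_total = 33.84/100 * 92.17 = 31.19 Ah
Step 2: t = remaining / I = 31.19 / 3.36 = 9.283 hr

9.283 hr


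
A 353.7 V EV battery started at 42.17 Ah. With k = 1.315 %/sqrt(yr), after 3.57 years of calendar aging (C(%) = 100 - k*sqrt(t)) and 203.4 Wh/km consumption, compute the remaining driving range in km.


Step 1: capacity retention = 100 - 1.315 * sqrt(3.57) = 100 - 1.315 * 1.8894 = 97.515%
Step 2: C_now = 42.17 * 97.515/100 = 41.122 Ah
Step 3: E_pack = V * C_now = 353.7 * 41.122 = 14545 Wh
Step 4: range = E_pack / consumption = 14545 / 203.4 = 71.51 km

71.51 km


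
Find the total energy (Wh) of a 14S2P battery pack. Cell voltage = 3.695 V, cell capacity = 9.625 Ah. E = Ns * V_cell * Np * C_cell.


E = Ns * Vcell * Np * Ccell = 14 * 3.695 * 2 * 9.625 = 995.8 Wh

995.8 Wh


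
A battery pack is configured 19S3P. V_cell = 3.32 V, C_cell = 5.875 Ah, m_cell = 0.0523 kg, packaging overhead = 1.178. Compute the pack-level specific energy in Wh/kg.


Step 1: V_pack = 19 * 3.32 = 63.08 V
Step 2: C_pack = 3 * 5.875 = 17.625 Ah
Step 3: E_pack = V_pack * C_pack = 63.08 * 17.625 = 1111.8 Wh
Step 4: m_pack = 19 * 3 * 0.0523 * 1.178 = 3.5117 kg
Step 5: ED = E_pack / m_pack = 1111.8 / 3.5117 = 316.6 Wh/kg

316.6 Wh/kg


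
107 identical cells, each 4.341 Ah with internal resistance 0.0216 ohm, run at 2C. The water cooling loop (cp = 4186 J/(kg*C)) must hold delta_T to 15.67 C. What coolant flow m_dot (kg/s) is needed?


Step 1: I = 2 * 4.341 = 8.682 A
Step 2: Q_cell = I^2 * R = 8.682^2 * 0.0216 = 1.6281 W
Step 3: Q_total = 107 * 1.6281 = 174.21 W
Step 4: m_dot = Q_total / (cp * dT) = 174.21 / (4186 * 15.67) = 0.002656 kg/s

0.002656 kg/s


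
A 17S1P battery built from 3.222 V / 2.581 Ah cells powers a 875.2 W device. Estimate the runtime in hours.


Step 1: E_pack = Ns * V_cell * Np * C_cell = 17 * 3.222 * 1 * 2.581 = 141.37 Wh
Step 2: t = E_pack / P = 141.37 / 875.2 = 0.1615 hr

0.1615 hr


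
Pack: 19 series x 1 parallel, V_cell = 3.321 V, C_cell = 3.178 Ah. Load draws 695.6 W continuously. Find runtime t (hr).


Step 1: E_pack = Ns * V_cell * Np * C_cell = 19 * 3.321 * 1 * 3.178 = 200.53 Wh
Step 2: t = E_pack / P = 200.53 / 695.6 = 0.2883 hr

0.2883 hr


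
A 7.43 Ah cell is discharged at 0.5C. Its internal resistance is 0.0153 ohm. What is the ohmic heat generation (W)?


Step 1: I = C_rate * capacity = 0.5 * 7.43 = 3.715 A
Step 2: Q = I^2 * R = 3.715^2 * 0.0153 = 13.801 * 0.0153 = 0.2112 W

0.2112 W


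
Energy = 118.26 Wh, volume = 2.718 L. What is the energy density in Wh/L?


ED = E / V = 118.26 / 2.718 = 43.51 Wh/L

43.51 Wh/L


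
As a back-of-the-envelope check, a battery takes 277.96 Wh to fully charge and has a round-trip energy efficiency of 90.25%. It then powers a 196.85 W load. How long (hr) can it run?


Step 1: E_discharge = eta/100 * E_charge = 90.25/100 * 277.96 = 250.86 Wh
Step 2: t = E_discharge / P = 250.86 / 196.85 = 1.274 hr

1.274 hr


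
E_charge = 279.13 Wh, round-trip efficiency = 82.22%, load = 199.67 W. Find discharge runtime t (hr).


Step 1: E_discharge = eta/100 * E_charge = 82.22/100 * 279.13 = 229.5 Wh
Step 2: t = E_discharge / P = 229.5 / 199.67 = 1.149 hr

1.149 hr


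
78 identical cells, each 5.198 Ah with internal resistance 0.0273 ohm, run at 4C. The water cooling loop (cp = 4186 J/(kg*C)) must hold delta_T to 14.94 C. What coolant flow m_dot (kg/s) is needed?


Step 1: I = 4 * 5.198 = 20.792 A
Step 2: Q_cell = I^2 * R = 20.792^2 * 0.0273 = 11.802 W
Step 3: Q_total = 78 * 11.802 = 920.56 W
Step 4: m_dot = Q_total / (cp * dT) = 920.56 / (4186 * 14.94) = 0.01472 kg/s

0.01472 kg/s


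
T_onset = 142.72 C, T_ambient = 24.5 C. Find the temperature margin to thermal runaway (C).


Safety margin = 142.72 C - 24.5 C = 118.22 C

118.22 C


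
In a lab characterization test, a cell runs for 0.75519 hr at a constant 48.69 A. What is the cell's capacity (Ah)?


C = I * t = 48.69 * 0.75519 = 36.77 Ah

36.77 Ah


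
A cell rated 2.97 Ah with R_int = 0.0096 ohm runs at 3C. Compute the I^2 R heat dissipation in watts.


Step 1: I = C_rate * capacity = 3 * 2.97 = 8.91 A
Step 2: Q = I^2 * R = 8.91^2 * 0.0096 = 79.388 * 0.0096 = 0.7621 W

0.7621 W


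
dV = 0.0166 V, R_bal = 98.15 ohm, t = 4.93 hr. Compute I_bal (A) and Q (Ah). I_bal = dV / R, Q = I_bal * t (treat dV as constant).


I_bal = dV / R = 0.0166 / 98.15 = 1.6913e-04 A
Q = I_bal * t = 1.6913e-04 * 4.93 = 8.338e-04 Ah

I=1.6913e-04 A, Q=8.338e-04 Ah


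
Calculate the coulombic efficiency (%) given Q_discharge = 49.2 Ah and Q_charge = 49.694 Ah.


Coulombic efficiency = 49.2/49.694 * 100% = 99.01%

99.01%


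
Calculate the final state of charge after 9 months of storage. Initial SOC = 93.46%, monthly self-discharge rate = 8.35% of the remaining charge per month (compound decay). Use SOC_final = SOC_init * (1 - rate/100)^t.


Monthly retention factor = 1 - 8.35/100 = 0.9165
Over 9 months: factor^9 = 0.45624
SOC_final = 93.46 * 0.45624 = 42.64%

42.64%


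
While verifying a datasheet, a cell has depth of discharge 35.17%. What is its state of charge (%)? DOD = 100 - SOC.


SOC = 100 - DOD = 100 - 35.17 = 64.83%

64.83%


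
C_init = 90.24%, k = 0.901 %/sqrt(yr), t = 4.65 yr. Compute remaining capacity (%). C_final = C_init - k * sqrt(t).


Step 1: sqrt(4.65 yr) = 2.1564
Step 2: drop = 0.901 * 2.1564 = 1.9429
Step 3: C_final = 90.24 - 1.9429 = 88.30%

88.30%


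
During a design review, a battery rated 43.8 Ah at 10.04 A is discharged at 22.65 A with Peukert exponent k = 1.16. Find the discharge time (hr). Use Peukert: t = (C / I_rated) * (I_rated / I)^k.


t_rated = C / I_rated = 43.8 / 10.04 = 4.3625 hr
(I_rated/I)^k = (0.44327)^1.16 = 0.38917
t = t_rated * (I_rated/I)^k = 4.3625 * 0.38917 = 1.698 hr

1.698 hr


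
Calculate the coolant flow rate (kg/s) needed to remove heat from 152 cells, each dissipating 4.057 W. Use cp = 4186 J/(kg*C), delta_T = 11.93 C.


Q_total = 152 * 4.057 = 616.66 W
m_dot = Q_total / (cp * dT) = 616.66 / (4186 * 11.93) = 0.01235 kg/s

0.01235 kg/s


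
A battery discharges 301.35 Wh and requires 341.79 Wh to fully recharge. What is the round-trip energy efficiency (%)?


eta_e = E_dis / E_chg * 100 = 301.35 / 341.79 * 100 = 88.17%

88.17%


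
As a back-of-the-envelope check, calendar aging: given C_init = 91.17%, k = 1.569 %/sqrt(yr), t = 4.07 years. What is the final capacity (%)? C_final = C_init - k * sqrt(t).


sqrt(t) = sqrt(4.07) = 2.0174
C_final = 91.17 - 1.569 * 2.0174 = 88.00%

88.00%


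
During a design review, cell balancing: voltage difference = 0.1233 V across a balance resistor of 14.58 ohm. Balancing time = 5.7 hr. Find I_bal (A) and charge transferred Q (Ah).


First, Ohm's law: I_bal = 0.1233 V / 14.58 ohm = 0.0084568 A
Then Q = I * t = 0.0084568 A * 5.7 hr = 0.04820 Ah

I=0.0084568 A, Q=0.04820 Ah


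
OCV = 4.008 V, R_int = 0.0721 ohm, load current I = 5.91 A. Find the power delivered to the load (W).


Step 1: V_terminal = OCV - I*R = 4.008 - 5.91 * 0.0721 = 3.5819 V
Step 2: P_out = V_terminal * I = 3.5819 * 5.91 = 21.17 W

21.17 W


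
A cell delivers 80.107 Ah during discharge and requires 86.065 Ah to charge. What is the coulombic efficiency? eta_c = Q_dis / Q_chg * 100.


eta_c = Q_dis / Q_chg * 100 = 80.107 / 86.065 * 100 = 93.08%

93.08%


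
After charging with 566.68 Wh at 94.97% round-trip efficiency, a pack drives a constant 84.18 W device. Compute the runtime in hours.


Step 1: E_discharge = eta/100 * E_charge = 94.97/100 * 566.68 = 538.18 Wh
Step 2: t = E_discharge / P = 538.18 / 84.18 = 6.393 hr

6.393 hr


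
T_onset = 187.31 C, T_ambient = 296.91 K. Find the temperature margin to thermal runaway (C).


Convert: T_ambient = 296.91 K = 23.76 C
margin = 187.31 - 23.76 = 163.55 C

163.55 C


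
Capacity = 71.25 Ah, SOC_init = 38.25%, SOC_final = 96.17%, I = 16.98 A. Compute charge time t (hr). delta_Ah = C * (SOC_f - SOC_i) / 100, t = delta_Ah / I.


Step 1: dSOC = 96.17% - 38.25% = 57.92%
Step 2: delta_Ah = 71.25 * 57.92 / 100 = 41.268 Ah
Step 3: t = 41.268 / 16.98 = 2.430 hr

2.430 hr


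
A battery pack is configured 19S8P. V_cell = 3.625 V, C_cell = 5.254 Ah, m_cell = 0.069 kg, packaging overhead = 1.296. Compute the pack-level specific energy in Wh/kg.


Step 1: V_pack = 19 * 3.625 = 68.875 V
Step 2: C_pack = 8 * 5.254 = 42.032 Ah
Step 3: E_pack = V_pack * C_pack = 68.875 * 42.032 = 2895 Wh
Step 4: m_pack = 19 * 8 * 0.069 * 1.296 = 13.592 kg
Step 5: ED = E_pack / m_pack = 2895 / 13.592 = 213.0 Wh/kg

213.0 Wh/kg


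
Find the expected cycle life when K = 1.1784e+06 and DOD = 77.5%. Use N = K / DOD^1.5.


Step 1: DOD^1.5 = 77.5^1.5 = 682.26
Step 2: N = 1.1784e+06 / 682.26 = 1727 cycles

1727 cycles


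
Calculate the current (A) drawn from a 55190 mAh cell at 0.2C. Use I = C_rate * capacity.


Convert: capacity = 55190 mAh = 55.19 Ah
I = C_rate * capacity = 0.2 * 55.19 = 11.038 A

11.038 A


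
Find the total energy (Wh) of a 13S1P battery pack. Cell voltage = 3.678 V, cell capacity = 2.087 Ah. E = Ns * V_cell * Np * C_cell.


E = Ns * Vcell * Np * Ccell = 13 * 3.678 * 1 * 2.087 = 99.79 Wh

99.79 Wh


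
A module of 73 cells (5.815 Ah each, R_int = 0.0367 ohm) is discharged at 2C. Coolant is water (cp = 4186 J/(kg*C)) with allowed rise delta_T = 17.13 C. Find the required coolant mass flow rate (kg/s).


Step 1: I = 2 * 5.815 = 11.63 A
Step 2: Q_cell = I^2 * R = 11.63^2 * 0.0367 = 4.9639 W
Step 3: Q_total = 73 * 4.9639 = 362.36 W
Step 4: m_dot = Q_total / (cp * dT) = 362.36 / (4186 * 17.13) = 0.005053 kg/s

0.005053 kg/s


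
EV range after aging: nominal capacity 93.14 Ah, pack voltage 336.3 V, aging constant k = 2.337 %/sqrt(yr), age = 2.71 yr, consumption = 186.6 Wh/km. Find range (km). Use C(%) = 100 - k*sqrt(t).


Step 1: capacity retention = 100 - 2.337 * sqrt(2.71) = 100 - 2.337 * 1.6462 = 96.153%
Step 2: C_now = 93.14 * 96.153/100 = 89.557 Ah
Step 3: E_pack = V * C_now = 336.3 * 89.557 = 30118 Wh
Step 4: range = E_pack / consumption = 30118 / 186.6 = 161.4 km

161.4 km


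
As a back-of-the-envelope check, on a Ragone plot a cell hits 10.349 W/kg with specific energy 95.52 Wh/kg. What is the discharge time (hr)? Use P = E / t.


t = E / P = 95.52 / 10.349 = 9.230 hr

9.230 hr


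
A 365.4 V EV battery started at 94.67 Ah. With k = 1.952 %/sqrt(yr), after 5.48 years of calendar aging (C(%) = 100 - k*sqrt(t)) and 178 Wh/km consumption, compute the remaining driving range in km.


Step 1: capacity retention = 100 - 1.952 * sqrt(5.48) = 100 - 1.952 * 2.3409 = 95.431%
Step 2: C_now = 94.67 * 95.431/100 = 90.345 Ah
Step 3: E_pack = V * C_now = 365.4 * 90.345 = 33012 Wh
Step 4: range = E_pack / consumption = 33012 / 178 = 185.5 km

185.5 km


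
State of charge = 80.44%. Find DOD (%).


Complement of SOC: DOD = 100% - 80.44% = 19.56%

19.56%


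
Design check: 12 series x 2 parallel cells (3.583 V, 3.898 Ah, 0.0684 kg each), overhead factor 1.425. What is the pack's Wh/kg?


Step 1: V_pack = 12 * 3.583 = 42.996 V
Step 2: C_pack = 2 * 3.898 = 7.796 Ah
Step 3: E_pack = V_pack * C_pack = 42.996 * 7.796 = 335.2 Wh
Step 4: m_pack = 12 * 2 * 0.0684 * 1.425 = 2.3393 kg
Step 5: ED = E_pack / m_pack = 335.2 / 2.3393 = 143.3 Wh/kg

143.3 Wh/kg


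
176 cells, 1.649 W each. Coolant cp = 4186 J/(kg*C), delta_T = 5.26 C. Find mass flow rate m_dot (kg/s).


Q_total = 176 * 1.649 = 290.22 W
m_dot = Q_total / (cp * dT) = 290.22 / (4186 * 5.26) = 0.01318 kg/s

0.01318 kg/s


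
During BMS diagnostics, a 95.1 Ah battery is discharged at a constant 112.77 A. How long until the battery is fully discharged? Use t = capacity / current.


t = capacity / current = 95.1 / 112.77 = 0.8433 hr

0.8433 hr


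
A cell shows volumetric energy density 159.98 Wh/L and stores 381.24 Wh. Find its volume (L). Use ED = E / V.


V = E / ED = 381.24 / 159.98 = 2.383 L

2.383 L


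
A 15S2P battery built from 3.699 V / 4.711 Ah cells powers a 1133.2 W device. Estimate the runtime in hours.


Step 1: E_pack = Ns * V_cell * Np * C_cell = 15 * 3.699 * 2 * 4.711 = 522.78 Wh
Step 2: t = E_pack / P = 522.78 / 1133.2 = 0.4613 hr

0.4613 hr


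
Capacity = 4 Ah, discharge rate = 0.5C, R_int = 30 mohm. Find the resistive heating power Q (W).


Convert: R = 30 mohm = 0.03 ohm
Step 1: I = C_rate * capacity = 0.5 * 4 = 2 A
Step 2: Q = I^2 * R = 2^2 * 0.03 = 4 * 0.03 = 0.1200 W

0.1200 W


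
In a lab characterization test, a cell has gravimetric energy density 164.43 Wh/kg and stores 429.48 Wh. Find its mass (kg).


m = E / ED = 429.48 / 164.43 = 2.612 kg

2.612 kg


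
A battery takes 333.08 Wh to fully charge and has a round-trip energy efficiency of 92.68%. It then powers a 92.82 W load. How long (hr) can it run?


Step 1: E_discharge = eta/100 * E_charge = 92.68/100 * 333.08 = 308.7 Wh
Step 2: t = E_discharge / P = 308.7 / 92.82 = 3.326 hr

3.326 hr


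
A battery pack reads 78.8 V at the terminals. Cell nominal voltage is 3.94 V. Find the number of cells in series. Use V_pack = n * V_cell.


Rearranging: n = V_pack / V_cell = 78.8 / 3.94 = 20 cells

20


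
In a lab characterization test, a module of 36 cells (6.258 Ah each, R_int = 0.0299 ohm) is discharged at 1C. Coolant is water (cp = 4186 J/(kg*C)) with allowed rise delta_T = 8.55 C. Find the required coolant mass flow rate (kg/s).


Step 1: I = 1 * 6.258 = 6.258 A
Step 2: Q_cell = I^2 * R = 6.258^2 * 0.0299 = 1.171 W
Step 3: Q_total = 36 * 1.171 = 42.156 W
Step 4: m_dot = Q_total / (cp * dT) = 42.156 / (4186 * 8.55) = 0.001178 kg/s

0.001178 kg/s


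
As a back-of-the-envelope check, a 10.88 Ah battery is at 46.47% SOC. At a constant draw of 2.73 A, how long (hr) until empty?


Step 1: remaining = SOC/100 * C_total = 46.47/100 * 10.88 = 5.0559 Ah
Step 2: t = remaining / I = 5.0559 / 2.73 = 1.852 hr

1.852 hr


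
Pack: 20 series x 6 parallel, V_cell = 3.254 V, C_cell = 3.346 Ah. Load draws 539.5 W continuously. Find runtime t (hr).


Step 1: E_pack = Ns * V_cell * Np * C_cell = 20 * 3.254 * 6 * 3.346 = 1306.5 Wh
Step 2: t = E_pack / P = 1306.5 / 539.5 = 2.422 hr

2.422 hr


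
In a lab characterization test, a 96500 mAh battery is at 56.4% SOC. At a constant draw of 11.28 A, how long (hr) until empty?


Convert: C_total = 96500 mAh = 96.5 Ah
Step 1: remaining = SOC/100 * C_total = 56.4/100 * 96.5 = 54.426 Ah
Step 2: t = remaining / I = 54.426 / 11.28 = 4.825 hr

4.825 hr


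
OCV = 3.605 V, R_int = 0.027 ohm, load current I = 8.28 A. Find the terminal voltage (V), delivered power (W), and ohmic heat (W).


Step 1: V_terminal = OCV - I*R = 3.605 - 8.28 * 0.027 = 3.3814 V
Step 2: P_out = V_terminal * I = 3.3814 * 8.28 = 28.00 W
Step 3: Q = I^2 * R = 8.28^2 * 0.027 = 1.851 W

V=3.3814 V, P=28.00 W, Q=1.851 W


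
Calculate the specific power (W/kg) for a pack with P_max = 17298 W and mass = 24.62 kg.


SP = P / m = 17298 / 24.62 = 702.6 W/kg

702.6 W/kg


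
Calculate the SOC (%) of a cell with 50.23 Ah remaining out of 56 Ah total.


SOC = (remaining / total) * 100 = (50.23 / 56) * 100 = 89.70%

89.70%


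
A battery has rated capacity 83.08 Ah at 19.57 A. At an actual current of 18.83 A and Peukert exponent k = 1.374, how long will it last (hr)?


t_rated = C / I_rated = 83.08 / 19.57 = 4.2453 hr
(I_rated/I)^k = (1.0393)^1.374 = 1.0544
t = t_rated * (I_rated/I)^k = 4.2453 * 1.0544 = 4.476 hr

4.476 hr


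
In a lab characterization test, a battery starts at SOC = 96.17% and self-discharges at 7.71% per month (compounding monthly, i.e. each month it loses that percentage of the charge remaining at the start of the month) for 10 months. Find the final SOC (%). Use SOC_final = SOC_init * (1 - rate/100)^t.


Monthly retention factor = 1 - 7.71/100 = 0.9229
Over 10 months: factor^10 = 0.44828
SOC_final = 96.17 * 0.44828 = 43.11%

43.11%


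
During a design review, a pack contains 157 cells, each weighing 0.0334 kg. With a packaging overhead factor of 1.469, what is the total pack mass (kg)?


Cell mass sum = 157 * 0.0334 = 5.2438 kg
With overhead 1.469: m_pack = 5.2438 * 1.469 = 7.703 kg

7.703 kg


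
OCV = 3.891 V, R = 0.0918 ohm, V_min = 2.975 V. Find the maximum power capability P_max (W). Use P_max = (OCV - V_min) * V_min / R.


dV = OCV - V_min = 0.916 V (so I_max = dV / R)
P_max = dV * V_min / R = 0.916 * 2.975 / 0.0918 = 29.69 W

29.69 W


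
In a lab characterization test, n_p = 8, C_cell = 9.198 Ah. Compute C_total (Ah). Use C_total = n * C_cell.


C_total = 8 * 9.198 = 73.584 Ah

73.584 Ah


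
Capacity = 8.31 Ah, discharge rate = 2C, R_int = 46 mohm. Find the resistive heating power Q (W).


Convert: R = 46 mohm = 0.046 ohm
Step 1: I = C_rate * capacity = 2 * 8.31 = 16.62 A
Step 2: Q = I^2 * R = 16.62^2 * 0.046 = 276.22 * 0.046 = 12.71 W

12.71 W


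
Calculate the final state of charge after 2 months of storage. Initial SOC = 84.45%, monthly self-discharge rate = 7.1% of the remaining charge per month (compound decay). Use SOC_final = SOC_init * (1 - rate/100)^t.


Monthly retention factor = 1 - 7.1/100 = 0.929
Over 2 months: factor^2 = 0.86304
SOC_final = 84.45 * 0.86304 = 72.88%

72.88%


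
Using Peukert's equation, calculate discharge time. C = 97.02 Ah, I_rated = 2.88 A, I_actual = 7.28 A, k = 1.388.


Step 1: t_rated = C / I_rated = 97.02 / 2.88 = 33.688 hr
Step 2: ratio = 2.88 / 7.28 = 0.3956
Step 3: ratio^k = 0.3956^1.388 = 0.27605
Step 4: t = t_rated * ratio^k = 33.688 * 0.27605 = 9.300 hr

9.300 hr


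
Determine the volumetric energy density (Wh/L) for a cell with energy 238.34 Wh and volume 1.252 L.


ED = E / V = 238.34 / 1.252 = 190.4 Wh/L

190.4 Wh/L


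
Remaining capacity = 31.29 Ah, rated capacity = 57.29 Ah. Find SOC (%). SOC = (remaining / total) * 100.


SOC% = 31.29 / 57.29 * 100 = 54.62%

54.62%


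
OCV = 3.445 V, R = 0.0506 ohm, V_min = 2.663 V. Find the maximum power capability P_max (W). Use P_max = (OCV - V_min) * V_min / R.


dV = OCV - V_min = 0.782 V (so I_max = dV / R)
P_max = dV * V_min / R = 0.782 * 2.663 / 0.0506 = 41.16 W

41.16 W


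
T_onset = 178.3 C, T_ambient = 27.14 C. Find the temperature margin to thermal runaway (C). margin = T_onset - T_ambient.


Safety margin = 178.3 C - 27.14 C = 151.16 C

151.16 C


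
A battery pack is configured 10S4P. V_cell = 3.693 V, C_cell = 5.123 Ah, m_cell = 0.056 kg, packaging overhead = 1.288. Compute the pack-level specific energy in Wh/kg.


Step 1: V_pack = 10 * 3.693 = 36.93 V
Step 2: C_pack = 4 * 5.123 = 20.492 Ah
Step 3: E_pack = V_pack * C_pack = 36.93 * 20.492 = 756.77 Wh
Step 4: m_pack = 10 * 4 * 0.056 * 1.288 = 2.8851 kg
Step 5: ED = E_pack / m_pack = 756.77 / 2.8851 = 262.3 Wh/kg

262.3 Wh/kg


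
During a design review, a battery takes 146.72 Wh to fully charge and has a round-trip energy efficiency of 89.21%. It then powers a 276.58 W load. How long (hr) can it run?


Step 1: E_discharge = eta/100 * E_charge = 89.21/100 * 146.72 = 130.89 Wh
Step 2: t = E_discharge / P = 130.89 / 276.58 = 0.4732 hr

0.4732 hr


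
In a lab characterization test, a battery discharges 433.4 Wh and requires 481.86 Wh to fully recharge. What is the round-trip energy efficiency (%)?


eta_e = E_dis / E_chg * 100 = 433.4 / 481.86 * 100 = 89.94%

89.94%


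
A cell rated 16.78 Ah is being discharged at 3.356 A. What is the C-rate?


Rearranging: C_rate = 3.356 / 16.78 = 0.2C

0.2C


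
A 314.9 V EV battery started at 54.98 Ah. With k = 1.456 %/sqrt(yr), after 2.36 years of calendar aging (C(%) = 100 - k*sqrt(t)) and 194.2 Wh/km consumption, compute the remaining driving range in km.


Step 1: capacity retention = 100 - 1.456 * sqrt(2.36) = 100 - 1.456 * 1.5362 = 97.763%
Step 2: C_now = 54.98 * 97.763/100 = 53.75 Ah
Step 3: E_pack = V * C_now = 314.9 * 53.75 = 16926 Wh
Step 4: range = E_pack / consumption = 16926 / 194.2 = 87.16 km

87.16 km


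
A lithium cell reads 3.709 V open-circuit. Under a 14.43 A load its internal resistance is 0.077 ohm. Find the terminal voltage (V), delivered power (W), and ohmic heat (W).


Step 1: V_terminal = OCV - I*R = 3.709 - 14.43 * 0.077 = 2.5979 V
Step 2: P_out = V_terminal * I = 2.5979 * 14.43 = 37.49 W
Step 3: Q = I^2 * R = 14.43^2 * 0.077 = 16.03 W

V=2.5979 V, P=37.49 W, Q=16.03 W


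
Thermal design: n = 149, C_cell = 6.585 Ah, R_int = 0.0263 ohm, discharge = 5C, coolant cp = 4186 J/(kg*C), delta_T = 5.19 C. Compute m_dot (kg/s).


Step 1: I = 5 * 6.585 = 32.925 A
Step 2: Q_cell = I^2 * R = 32.925^2 * 0.0263 = 28.511 W
Step 3: Q_total = 149 * 28.511 = 4248.1 W
Step 4: m_dot = Q_total / (cp * dT) = 4248.1 / (4186 * 5.19) = 0.1955 kg/s

0.1955 kg/s


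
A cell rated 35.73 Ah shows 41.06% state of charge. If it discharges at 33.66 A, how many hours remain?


Step 1: remaining = SOC/100 * C_total = 41.06/100 * 35.73 = 14.671 Ah
Step 2: t = remaining / I = 14.671 / 33.66 = 0.4359 hr

0.4359 hr


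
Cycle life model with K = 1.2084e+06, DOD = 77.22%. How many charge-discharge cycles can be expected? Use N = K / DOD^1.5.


DOD^1.5 = 678.57
N = K / DOD^1.5 = 1.2084e+06 / 678.57 = 1781

1781 cycles


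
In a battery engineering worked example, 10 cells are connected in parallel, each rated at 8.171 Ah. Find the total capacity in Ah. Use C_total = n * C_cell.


Parallel capacities add: 10 * 8.171 Ah = 81.71 Ah

81.71 Ah


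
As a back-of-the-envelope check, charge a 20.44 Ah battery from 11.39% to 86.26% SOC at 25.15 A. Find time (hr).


Step 1: dSOC = 86.26% - 11.39% = 74.87%
Step 2: delta_Ah = 20.44 * 74.87 / 100 = 15.303 Ah
Step 3: t = 15.303 / 25.15 = 0.6085 hr

0.6085 hr


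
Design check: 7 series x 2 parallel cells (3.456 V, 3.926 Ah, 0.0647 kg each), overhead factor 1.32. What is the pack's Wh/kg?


Step 1: V_pack = 7 * 3.456 = 24.192 V
Step 2: C_pack = 2 * 3.926 = 7.852 Ah
Step 3: E_pack = V_pack * C_pack = 24.192 * 7.852 = 189.96 Wh
Step 4: m_pack = 7 * 2 * 0.0647 * 1.32 = 1.1957 kg
Step 5: ED = E_pack / m_pack = 189.96 / 1.1957 = 158.9 Wh/kg

158.9 Wh/kg


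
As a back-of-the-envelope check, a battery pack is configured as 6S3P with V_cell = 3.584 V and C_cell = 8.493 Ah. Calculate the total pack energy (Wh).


V_pack = 6 * 3.584 = 21.504 V
C_pack = 3 * 8.493 = 25.479 Ah
E = V_pack * C_pack = 21.504 * 25.479 = 547.9 Wh

547.9 Wh


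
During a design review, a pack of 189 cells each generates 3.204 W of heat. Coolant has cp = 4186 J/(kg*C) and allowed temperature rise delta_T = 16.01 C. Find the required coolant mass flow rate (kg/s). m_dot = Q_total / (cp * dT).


Q_total = 189 * 3.204 = 605.56 W
m_dot = Q_total / (cp * dT) = 605.56 / (4186 * 16.01) = 0.009036 kg/s

0.009036 kg/s


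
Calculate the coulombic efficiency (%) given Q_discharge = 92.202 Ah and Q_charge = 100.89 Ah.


eta_c = Q_dis / Q_chg * 100 = 92.202 / 100.89 * 100 = 91.39%

91.39%


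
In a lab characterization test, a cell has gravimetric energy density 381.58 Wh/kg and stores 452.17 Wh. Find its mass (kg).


m = E / ED = 452.17 / 381.58 = 1.185 kg

1.185 kg


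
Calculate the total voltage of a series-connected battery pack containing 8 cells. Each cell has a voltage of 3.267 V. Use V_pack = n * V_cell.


With 8 cells in series at 3.267 V each, V_pack = 26.136 V

26.136 V


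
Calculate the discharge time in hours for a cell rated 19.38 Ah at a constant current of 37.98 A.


Runtime = 19.38 Ah / 37.98 A = 0.5103 hr

0.5103 hr


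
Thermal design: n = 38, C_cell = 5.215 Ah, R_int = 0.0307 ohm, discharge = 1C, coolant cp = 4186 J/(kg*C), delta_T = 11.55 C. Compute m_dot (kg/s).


Step 1: I = 1 * 5.215 = 5.215 A
Step 2: Q_cell = I^2 * R = 5.215^2 * 0.0307 = 0.83492 W
Step 3: Q_total = 38 * 0.83492 = 31.727 W
Step 4: m_dot = Q_total / (cp * dT) = 31.727 / (4186 * 11.55) = 6.562e-04 kg/s

6.562e-04 kg/s


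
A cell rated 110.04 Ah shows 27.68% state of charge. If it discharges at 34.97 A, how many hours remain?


Step 1: remaining = SOC/100 * C_total = 27.68/100 * 110.04 = 30.459 Ah
Step 2: t = remaining / I = 30.459 / 34.97 = 0.8710 hr

0.8710 hr


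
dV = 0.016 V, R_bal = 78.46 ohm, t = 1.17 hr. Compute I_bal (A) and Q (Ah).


I_bal = dV / R = 0.016 / 78.46 = 2.0393e-04 A
Q = I_bal * t = 2.0393e-04 * 1.17 = 2.386e-04 Ah

I=2.0393e-04 A, Q=2.386e-04 Ah


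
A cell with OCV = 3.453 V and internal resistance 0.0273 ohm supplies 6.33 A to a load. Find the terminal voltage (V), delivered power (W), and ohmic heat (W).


Step 1: V_terminal = OCV - I*R = 3.453 - 6.33 * 0.0273 = 3.2802 V
Step 2: P_out = V_terminal * I = 3.2802 * 6.33 = 20.76 W
Step 3: Q = I^2 * R = 6.33^2 * 0.0273 = 1.094 W

V=3.2802 V, P=20.76 W, Q=1.094 W


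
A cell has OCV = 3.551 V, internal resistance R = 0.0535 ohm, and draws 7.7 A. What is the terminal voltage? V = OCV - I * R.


V = OCV - I*R = 3.551 - 7.7 * 0.0535 = 3.139 V

3.139 V


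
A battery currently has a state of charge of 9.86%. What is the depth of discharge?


Complement of SOC: DOD = 100% - 9.86% = 90.14%

90.14%


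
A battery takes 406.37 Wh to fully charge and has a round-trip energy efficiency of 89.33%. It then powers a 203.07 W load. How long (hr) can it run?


Step 1: E_discharge = eta/100 * E_charge = 89.33/100 * 406.37 = 363.01 Wh
Step 2: t = E_discharge / P = 363.01 / 203.07 = 1.788 hr

1.788 hr


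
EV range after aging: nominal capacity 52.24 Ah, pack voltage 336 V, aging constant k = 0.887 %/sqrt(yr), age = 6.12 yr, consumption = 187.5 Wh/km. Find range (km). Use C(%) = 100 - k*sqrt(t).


Step 1: capacity retention = 100 - 0.887 * sqrt(6.12) = 100 - 0.887 * 2.4739 = 97.806%
Step 2: C_now = 52.24 * 97.806/100 = 51.094 Ah
Step 3: E_pack = V * C_now = 336 * 51.094 = 17168 Wh
Step 4: range = E_pack / consumption = 17168 / 187.5 = 91.56 km

91.56 km


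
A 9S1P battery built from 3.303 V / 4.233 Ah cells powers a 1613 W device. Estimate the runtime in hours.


Step 1: E_pack = Ns * V_cell * Np * C_cell = 9 * 3.303 * 1 * 4.233 = 125.83 Wh
Step 2: t = E_pack / P = 125.83 / 1613 = 0.07801 hr

0.07801 hr


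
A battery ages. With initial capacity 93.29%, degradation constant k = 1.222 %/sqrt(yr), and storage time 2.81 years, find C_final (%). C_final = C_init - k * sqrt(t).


Step 1: sqrt(2.81 yr) = 1.6763
Step 2: drop = 1.222 * 1.6763 = 2.0484
Step 3: C_final = 93.29 - 2.0484 = 91.24%

91.24%


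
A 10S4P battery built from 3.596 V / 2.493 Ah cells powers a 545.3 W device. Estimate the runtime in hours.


Step 1: E_pack = Ns * V_cell * Np * C_cell = 10 * 3.596 * 4 * 2.493 = 358.59 Wh
Step 2: t = E_pack / P = 358.59 / 545.3 = 0.6576 hr

0.6576 hr


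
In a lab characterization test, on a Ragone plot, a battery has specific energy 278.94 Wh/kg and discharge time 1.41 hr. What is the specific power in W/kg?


P_specific = E / t = 278.94 / 1.41 = 197.8 W/kg

197.8 W/kg


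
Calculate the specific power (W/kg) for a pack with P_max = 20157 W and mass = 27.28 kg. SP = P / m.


Specific power = 20157 W / 27.28 kg = 738.9 W/kg

738.9 W/kg


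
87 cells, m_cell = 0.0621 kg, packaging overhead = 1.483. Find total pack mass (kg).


m_pack = n * m_cell * overhead = 87 * 0.0621 * 1.483 = 8.012 kg

8.012 kg


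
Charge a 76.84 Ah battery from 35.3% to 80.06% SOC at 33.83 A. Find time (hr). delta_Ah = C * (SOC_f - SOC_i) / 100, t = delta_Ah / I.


delta_Ah = 76.84 * (80.06 - 35.3) / 100 = 34.394 Ah
t = delta_Ah / I = 34.394 / 33.83 = 1.017 hr

1.017 hr


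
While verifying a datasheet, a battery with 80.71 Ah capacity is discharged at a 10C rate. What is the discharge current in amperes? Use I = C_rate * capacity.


At 10C: I = 10 * 80.71 Ah = 807.1 A

807.1 A


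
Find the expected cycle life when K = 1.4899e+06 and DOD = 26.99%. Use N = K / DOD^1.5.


DOD^1.5 = 140.22
N = K / DOD^1.5 = 1.4899e+06 / 140.22 = 10630

10630 cycles


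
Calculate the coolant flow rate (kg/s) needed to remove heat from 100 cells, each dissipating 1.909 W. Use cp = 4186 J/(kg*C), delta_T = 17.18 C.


Step 1: Total heat Q = 100 * 1.909 W = 190.9 W
Step 2: denom = cp * dT = 4186 * 17.18 = 71915
Step 3: m_dot = 190.9 / 71915 = 0.002655 kg/s

0.002655 kg/s


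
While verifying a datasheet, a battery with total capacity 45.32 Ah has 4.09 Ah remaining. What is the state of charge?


SOC = (remaining / total) * 100 = (4.09 / 45.32) * 100 = 9.025%

9.025%


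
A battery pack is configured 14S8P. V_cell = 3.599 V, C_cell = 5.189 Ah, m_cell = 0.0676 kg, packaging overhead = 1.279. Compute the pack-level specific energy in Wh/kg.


Step 1: V_pack = 14 * 3.599 = 50.386 V
Step 2: C_pack = 8 * 5.189 = 41.512 Ah
Step 3: E_pack = V_pack * C_pack = 50.386 * 41.512 = 2091.6 Wh
Step 4: m_pack = 14 * 8 * 0.0676 * 1.279 = 9.6836 kg
Step 5: ED = E_pack / m_pack = 2091.6 / 9.6836 = 216.0 Wh/kg

216.0 Wh/kg


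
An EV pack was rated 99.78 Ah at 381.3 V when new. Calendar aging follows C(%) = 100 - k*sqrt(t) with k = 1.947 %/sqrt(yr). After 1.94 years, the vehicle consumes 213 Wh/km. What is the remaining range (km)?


Step 1: capacity retention = 100 - 1.947 * sqrt(1.94) = 100 - 1.947 * 1.3928 = 97.288%
Step 2: C_now = 99.78 * 97.288/100 = 97.074 Ah
Step 3: E_pack = V * C_now = 381.3 * 97.074 = 37014 Wh
Step 4: range = E_pack / consumption = 37014 / 213 = 173.8 km

173.8 km


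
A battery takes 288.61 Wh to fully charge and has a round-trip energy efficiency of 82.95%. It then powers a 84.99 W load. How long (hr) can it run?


Step 1: E_discharge = eta/100 * E_charge = 82.95/100 * 288.61 = 239.4 Wh
Step 2: t = E_discharge / P = 239.4 / 84.99 = 2.817 hr

2.817 hr


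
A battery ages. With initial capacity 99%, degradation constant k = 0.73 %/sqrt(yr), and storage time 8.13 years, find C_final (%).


sqrt(t) = sqrt(8.13) = 2.8513
C_final = 99 - 0.73 * 2.8513 = 96.92%

96.92%


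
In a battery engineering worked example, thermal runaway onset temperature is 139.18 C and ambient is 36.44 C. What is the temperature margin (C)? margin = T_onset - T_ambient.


Safety margin = 139.18 C - 36.44 C = 102.74 C

102.74 C


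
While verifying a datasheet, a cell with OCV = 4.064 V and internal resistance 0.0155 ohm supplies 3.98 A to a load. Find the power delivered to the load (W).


Step 1: V_terminal = OCV - I*R = 4.064 - 3.98 * 0.0155 = 4.0023 V
Step 2: P_out = V_terminal * I = 4.0023 * 3.98 = 15.93 W

15.93 W


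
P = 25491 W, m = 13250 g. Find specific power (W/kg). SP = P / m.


Convert: m = 13250 g = 13.25 kg
SP = P / m = 25491 / 13.25 = 1924 W/kg

1924 W/kg


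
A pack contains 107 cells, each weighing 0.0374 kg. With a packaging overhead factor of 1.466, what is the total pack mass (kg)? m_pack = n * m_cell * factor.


Cell mass sum = 107 * 0.0374 = 4.0018 kg
With overhead 1.466: m_pack = 4.0018 * 1.466 = 5.867 kg

5.867 kg


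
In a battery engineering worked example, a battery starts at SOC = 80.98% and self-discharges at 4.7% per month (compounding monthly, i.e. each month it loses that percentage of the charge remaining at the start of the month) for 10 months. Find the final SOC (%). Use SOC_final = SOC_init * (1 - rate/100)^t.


Monthly retention factor = 1 - 4.7/100 = 0.953
Over 10 months: factor^10 = 0.61792
SOC_final = 80.98 * 0.61792 = 50.04%

50.04%


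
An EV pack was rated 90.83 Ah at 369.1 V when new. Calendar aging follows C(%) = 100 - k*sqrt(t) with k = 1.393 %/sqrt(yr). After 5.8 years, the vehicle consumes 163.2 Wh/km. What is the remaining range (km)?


Step 1: capacity retention = 100 - 1.393 * sqrt(5.8) = 100 - 1.393 * 2.4083 = 96.645%
Step 2: C_now = 90.83 * 96.645/100 = 87.783 Ah
Step 3: E_pack = V * C_now = 369.1 * 87.783 = 32401 Wh
Step 4: range = E_pack / consumption = 32401 / 163.2 = 198.5 km

198.5 km


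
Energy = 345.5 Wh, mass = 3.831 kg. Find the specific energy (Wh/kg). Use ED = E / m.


Specific energy = 345.5 Wh / 3.831 kg = 90.19 Wh/kg

90.19 Wh/kg


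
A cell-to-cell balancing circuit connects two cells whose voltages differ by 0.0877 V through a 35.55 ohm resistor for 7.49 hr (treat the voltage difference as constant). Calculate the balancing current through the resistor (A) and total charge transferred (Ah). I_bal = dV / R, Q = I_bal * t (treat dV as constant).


First, Ohm's law: I_bal = 0.0877 V / 35.55 ohm = 0.0024669 A
Then Q = I * t = 0.0024669 A * 7.49 hr = 0.01848 Ah

I=0.0024669 A, Q=0.01848 Ah


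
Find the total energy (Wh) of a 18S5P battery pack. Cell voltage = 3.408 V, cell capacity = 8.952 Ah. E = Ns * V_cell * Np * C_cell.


V_pack = 18 * 3.408 = 61.344 V
C_pack = 5 * 8.952 = 44.76 Ah
E = V_pack * C_pack = 61.344 * 44.76 = 2746 Wh

2746 Wh


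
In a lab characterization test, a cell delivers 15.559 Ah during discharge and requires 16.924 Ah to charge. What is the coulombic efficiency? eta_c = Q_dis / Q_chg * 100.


eta_c = Q_dis / Q_chg * 100 = 15.559 / 16.924 * 100 = 91.93%

91.93%


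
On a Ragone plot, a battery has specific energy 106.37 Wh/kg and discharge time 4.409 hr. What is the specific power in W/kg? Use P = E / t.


P_specific = E / t = 106.37 / 4.409 = 24.13 W/kg

24.13 W/kg


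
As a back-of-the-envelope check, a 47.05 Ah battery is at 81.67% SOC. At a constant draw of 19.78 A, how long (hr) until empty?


Step 1: remaining = SOC/100 * C_total = 81.67/100 * 47.05 = 38.426 Ah
Step 2: t = remaining / I = 38.426 / 19.78 = 1.943 hr

1.943 hr


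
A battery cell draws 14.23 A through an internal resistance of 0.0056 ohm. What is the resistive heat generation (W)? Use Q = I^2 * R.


Q = I^2 * R = 14.23^2 * 0.0056 = 1.134 W

1.134 W


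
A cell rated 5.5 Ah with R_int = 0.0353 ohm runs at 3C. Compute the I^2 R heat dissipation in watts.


Step 1: I = C_rate * capacity = 3 * 5.5 = 16.5 A
Step 2: Q = I^2 * R = 16.5^2 * 0.0353 = 272.25 * 0.0353 = 9.610 W

9.610 W


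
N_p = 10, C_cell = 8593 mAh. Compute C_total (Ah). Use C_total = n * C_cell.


Convert: C_cell = 8593 mAh = 8.593 Ah
C_total = 10 * 8.593 = 85.93 Ah

85.93 Ah


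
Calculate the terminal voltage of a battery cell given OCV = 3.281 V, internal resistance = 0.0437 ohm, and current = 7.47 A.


IR drop = 7.47 * 0.0437 = 0.32644 V
V = 3.281 - 0.32644 = 2.955 V

2.955 V
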